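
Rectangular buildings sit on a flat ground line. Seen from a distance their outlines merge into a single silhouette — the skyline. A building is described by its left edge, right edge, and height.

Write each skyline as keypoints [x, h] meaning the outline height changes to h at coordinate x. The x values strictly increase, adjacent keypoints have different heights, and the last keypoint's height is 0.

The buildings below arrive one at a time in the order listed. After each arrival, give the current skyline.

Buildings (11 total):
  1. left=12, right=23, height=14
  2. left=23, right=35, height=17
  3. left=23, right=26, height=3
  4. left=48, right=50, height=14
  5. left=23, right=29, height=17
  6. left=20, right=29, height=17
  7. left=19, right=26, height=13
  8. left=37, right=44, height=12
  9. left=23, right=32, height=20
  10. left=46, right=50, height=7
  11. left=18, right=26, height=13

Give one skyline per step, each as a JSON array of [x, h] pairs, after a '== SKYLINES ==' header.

== SKYLINES ==
[[12,14],[23,0]]
[[12,14],[23,17],[35,0]]
[[12,14],[23,17],[35,0]]
[[12,14],[23,17],[35,0],[48,14],[50,0]]
[[12,14],[23,17],[35,0],[48,14],[50,0]]
[[12,14],[20,17],[35,0],[48,14],[50,0]]
[[12,14],[20,17],[35,0],[48,14],[50,0]]
[[12,14],[20,17],[35,0],[37,12],[44,0],[48,14],[50,0]]
[[12,14],[20,17],[23,20],[32,17],[35,0],[37,12],[44,0],[48,14],[50,0]]
[[12,14],[20,17],[23,20],[32,17],[35,0],[37,12],[44,0],[46,7],[48,14],[50,0]]
[[12,14],[20,17],[23,20],[32,17],[35,0],[37,12],[44,0],[46,7],[48,14],[50,0]]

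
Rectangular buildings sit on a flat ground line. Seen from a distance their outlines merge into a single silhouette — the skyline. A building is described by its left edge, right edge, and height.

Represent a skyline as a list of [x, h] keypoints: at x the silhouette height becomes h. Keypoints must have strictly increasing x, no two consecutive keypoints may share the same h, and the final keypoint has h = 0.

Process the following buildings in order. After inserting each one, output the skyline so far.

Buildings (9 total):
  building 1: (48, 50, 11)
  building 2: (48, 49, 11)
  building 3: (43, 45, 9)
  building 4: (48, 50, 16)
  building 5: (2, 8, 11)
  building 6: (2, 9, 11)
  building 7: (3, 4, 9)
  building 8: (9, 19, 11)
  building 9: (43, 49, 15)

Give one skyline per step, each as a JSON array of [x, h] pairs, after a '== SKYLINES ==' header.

== SKYLINES ==
[[48,11],[50,0]]
[[48,11],[50,0]]
[[43,9],[45,0],[48,11],[50,0]]
[[43,9],[45,0],[48,16],[50,0]]
[[2,11],[8,0],[43,9],[45,0],[48,16],[50,0]]
[[2,11],[9,0],[43,9],[45,0],[48,16],[50,0]]
[[2,11],[9,0],[43,9],[45,0],[48,16],[50,0]]
[[2,11],[19,0],[43,9],[45,0],[48,16],[50,0]]
[[2,11],[19,0],[43,15],[48,16],[50,0]]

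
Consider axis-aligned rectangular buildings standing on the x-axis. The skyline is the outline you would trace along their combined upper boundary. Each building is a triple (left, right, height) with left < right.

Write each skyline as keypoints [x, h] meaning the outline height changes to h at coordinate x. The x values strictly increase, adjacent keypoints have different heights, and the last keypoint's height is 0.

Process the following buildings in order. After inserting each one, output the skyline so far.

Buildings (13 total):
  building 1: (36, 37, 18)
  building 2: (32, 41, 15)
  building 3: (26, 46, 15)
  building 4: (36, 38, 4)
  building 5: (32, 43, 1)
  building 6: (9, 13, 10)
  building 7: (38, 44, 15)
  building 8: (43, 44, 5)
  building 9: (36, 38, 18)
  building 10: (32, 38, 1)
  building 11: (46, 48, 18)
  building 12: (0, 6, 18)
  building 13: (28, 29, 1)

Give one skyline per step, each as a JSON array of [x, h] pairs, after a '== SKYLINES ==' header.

== SKYLINES ==
[[36,18],[37,0]]
[[32,15],[36,18],[37,15],[41,0]]
[[26,15],[36,18],[37,15],[46,0]]
[[26,15],[36,18],[37,15],[46,0]]
[[26,15],[36,18],[37,15],[46,0]]
[[9,10],[13,0],[26,15],[36,18],[37,15],[46,0]]
[[9,10],[13,0],[26,15],[36,18],[37,15],[46,0]]
[[9,10],[13,0],[26,15],[36,18],[37,15],[46,0]]
[[9,10],[13,0],[26,15],[36,18],[38,15],[46,0]]
[[9,10],[13,0],[26,15],[36,18],[38,15],[46,0]]
[[9,10],[13,0],[26,15],[36,18],[38,15],[46,18],[48,0]]
[[0,18],[6,0],[9,10],[13,0],[26,15],[36,18],[38,15],[46,18],[48,0]]
[[0,18],[6,0],[9,10],[13,0],[26,15],[36,18],[38,15],[46,18],[48,0]]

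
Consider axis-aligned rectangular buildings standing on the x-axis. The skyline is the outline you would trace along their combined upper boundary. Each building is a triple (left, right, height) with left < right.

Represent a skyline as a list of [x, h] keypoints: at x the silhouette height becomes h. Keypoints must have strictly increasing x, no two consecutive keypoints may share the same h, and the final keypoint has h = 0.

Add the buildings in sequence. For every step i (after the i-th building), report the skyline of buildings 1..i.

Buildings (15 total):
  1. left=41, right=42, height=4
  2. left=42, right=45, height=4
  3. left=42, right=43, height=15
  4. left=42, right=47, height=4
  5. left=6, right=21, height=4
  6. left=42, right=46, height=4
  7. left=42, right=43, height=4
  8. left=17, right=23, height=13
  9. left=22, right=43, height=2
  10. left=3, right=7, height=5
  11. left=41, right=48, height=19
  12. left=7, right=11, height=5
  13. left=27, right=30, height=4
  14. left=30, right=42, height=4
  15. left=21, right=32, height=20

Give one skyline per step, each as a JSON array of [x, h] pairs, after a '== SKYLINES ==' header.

== SKYLINES ==
[[41,4],[42,0]]
[[41,4],[45,0]]
[[41,4],[42,15],[43,4],[45,0]]
[[41,4],[42,15],[43,4],[47,0]]
[[6,4],[21,0],[41,4],[42,15],[43,4],[47,0]]
[[6,4],[21,0],[41,4],[42,15],[43,4],[47,0]]
[[6,4],[21,0],[41,4],[42,15],[43,4],[47,0]]
[[6,4],[17,13],[23,0],[41,4],[42,15],[43,4],[47,0]]
[[6,4],[17,13],[23,2],[41,4],[42,15],[43,4],[47,0]]
[[3,5],[7,4],[17,13],[23,2],[41,4],[42,15],[43,4],[47,0]]
[[3,5],[7,4],[17,13],[23,2],[41,19],[48,0]]
[[3,5],[11,4],[17,13],[23,2],[41,19],[48,0]]
[[3,5],[11,4],[17,13],[23,2],[27,4],[30,2],[41,19],[48,0]]
[[3,5],[11,4],[17,13],[23,2],[27,4],[41,19],[48,0]]
[[3,5],[11,4],[17,13],[21,20],[32,4],[41,19],[48,0]]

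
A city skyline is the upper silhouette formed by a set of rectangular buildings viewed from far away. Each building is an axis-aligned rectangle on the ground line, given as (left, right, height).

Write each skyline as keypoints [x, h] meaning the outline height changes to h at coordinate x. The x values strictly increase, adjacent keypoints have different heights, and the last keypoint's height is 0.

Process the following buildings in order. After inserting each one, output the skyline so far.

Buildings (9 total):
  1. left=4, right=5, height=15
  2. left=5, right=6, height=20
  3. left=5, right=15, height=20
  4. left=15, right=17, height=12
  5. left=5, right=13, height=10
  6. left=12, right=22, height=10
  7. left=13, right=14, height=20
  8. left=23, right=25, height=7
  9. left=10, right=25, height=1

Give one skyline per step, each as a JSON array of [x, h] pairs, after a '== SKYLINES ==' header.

== SKYLINES ==
[[4,15],[5,0]]
[[4,15],[5,20],[6,0]]
[[4,15],[5,20],[15,0]]
[[4,15],[5,20],[15,12],[17,0]]
[[4,15],[5,20],[15,12],[17,0]]
[[4,15],[5,20],[15,12],[17,10],[22,0]]
[[4,15],[5,20],[15,12],[17,10],[22,0]]
[[4,15],[5,20],[15,12],[17,10],[22,0],[23,7],[25,0]]
[[4,15],[5,20],[15,12],[17,10],[22,1],[23,7],[25,0]]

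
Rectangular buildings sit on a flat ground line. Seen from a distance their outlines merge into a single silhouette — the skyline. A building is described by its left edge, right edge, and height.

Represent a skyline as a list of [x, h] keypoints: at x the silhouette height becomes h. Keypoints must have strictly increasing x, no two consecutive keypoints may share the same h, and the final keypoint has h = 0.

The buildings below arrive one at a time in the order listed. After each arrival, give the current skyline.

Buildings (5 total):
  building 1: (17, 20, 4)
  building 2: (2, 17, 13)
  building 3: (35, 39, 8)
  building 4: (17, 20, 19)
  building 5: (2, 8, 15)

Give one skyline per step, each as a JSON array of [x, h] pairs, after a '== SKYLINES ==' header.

== SKYLINES ==
[[17,4],[20,0]]
[[2,13],[17,4],[20,0]]
[[2,13],[17,4],[20,0],[35,8],[39,0]]
[[2,13],[17,19],[20,0],[35,8],[39,0]]
[[2,15],[8,13],[17,19],[20,0],[35,8],[39,0]]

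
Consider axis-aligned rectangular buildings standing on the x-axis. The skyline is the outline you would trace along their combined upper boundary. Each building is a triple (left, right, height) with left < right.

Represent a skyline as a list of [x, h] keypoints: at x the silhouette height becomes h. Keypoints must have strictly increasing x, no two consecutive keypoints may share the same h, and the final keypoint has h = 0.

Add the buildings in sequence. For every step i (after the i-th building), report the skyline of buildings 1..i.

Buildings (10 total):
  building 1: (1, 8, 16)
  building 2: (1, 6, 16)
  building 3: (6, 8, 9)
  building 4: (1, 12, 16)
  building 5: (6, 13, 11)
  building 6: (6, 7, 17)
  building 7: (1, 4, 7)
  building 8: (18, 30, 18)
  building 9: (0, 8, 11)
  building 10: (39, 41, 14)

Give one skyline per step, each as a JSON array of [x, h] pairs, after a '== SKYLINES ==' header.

== SKYLINES ==
[[1,16],[8,0]]
[[1,16],[8,0]]
[[1,16],[8,0]]
[[1,16],[12,0]]
[[1,16],[12,11],[13,0]]
[[1,16],[6,17],[7,16],[12,11],[13,0]]
[[1,16],[6,17],[7,16],[12,11],[13,0]]
[[1,16],[6,17],[7,16],[12,11],[13,0],[18,18],[30,0]]
[[0,11],[1,16],[6,17],[7,16],[12,11],[13,0],[18,18],[30,0]]
[[0,11],[1,16],[6,17],[7,16],[12,11],[13,0],[18,18],[30,0],[39,14],[41,0]]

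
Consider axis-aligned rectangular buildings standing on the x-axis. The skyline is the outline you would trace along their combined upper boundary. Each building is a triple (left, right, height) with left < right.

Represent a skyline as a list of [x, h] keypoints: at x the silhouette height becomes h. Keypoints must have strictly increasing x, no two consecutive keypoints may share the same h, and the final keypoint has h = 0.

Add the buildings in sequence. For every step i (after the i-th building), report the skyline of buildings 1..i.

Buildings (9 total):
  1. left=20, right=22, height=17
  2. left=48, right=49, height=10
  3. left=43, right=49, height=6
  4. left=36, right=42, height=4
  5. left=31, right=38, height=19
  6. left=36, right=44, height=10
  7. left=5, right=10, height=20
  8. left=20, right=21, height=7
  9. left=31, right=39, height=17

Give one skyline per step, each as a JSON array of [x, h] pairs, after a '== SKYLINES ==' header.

== SKYLINES ==
[[20,17],[22,0]]
[[20,17],[22,0],[48,10],[49,0]]
[[20,17],[22,0],[43,6],[48,10],[49,0]]
[[20,17],[22,0],[36,4],[42,0],[43,6],[48,10],[49,0]]
[[20,17],[22,0],[31,19],[38,4],[42,0],[43,6],[48,10],[49,0]]
[[20,17],[22,0],[31,19],[38,10],[44,6],[48,10],[49,0]]
[[5,20],[10,0],[20,17],[22,0],[31,19],[38,10],[44,6],[48,10],[49,0]]
[[5,20],[10,0],[20,17],[22,0],[31,19],[38,10],[44,6],[48,10],[49,0]]
[[5,20],[10,0],[20,17],[22,0],[31,19],[38,17],[39,10],[44,6],[48,10],[49,0]]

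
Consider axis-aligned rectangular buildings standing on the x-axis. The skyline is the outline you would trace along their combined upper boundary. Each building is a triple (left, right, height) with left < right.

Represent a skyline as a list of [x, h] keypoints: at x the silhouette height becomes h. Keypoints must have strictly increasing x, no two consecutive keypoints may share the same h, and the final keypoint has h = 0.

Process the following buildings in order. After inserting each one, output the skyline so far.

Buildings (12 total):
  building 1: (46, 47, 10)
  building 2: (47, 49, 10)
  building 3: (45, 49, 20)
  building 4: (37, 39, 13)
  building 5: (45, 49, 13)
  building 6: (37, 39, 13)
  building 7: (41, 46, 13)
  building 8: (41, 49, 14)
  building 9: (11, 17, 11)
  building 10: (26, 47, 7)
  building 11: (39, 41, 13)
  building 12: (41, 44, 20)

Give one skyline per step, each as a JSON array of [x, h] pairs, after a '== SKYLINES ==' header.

== SKYLINES ==
[[46,10],[47,0]]
[[46,10],[49,0]]
[[45,20],[49,0]]
[[37,13],[39,0],[45,20],[49,0]]
[[37,13],[39,0],[45,20],[49,0]]
[[37,13],[39,0],[45,20],[49,0]]
[[37,13],[39,0],[41,13],[45,20],[49,0]]
[[37,13],[39,0],[41,14],[45,20],[49,0]]
[[11,11],[17,0],[37,13],[39,0],[41,14],[45,20],[49,0]]
[[11,11],[17,0],[26,7],[37,13],[39,7],[41,14],[45,20],[49,0]]
[[11,11],[17,0],[26,7],[37,13],[41,14],[45,20],[49,0]]
[[11,11],[17,0],[26,7],[37,13],[41,20],[44,14],[45,20],[49,0]]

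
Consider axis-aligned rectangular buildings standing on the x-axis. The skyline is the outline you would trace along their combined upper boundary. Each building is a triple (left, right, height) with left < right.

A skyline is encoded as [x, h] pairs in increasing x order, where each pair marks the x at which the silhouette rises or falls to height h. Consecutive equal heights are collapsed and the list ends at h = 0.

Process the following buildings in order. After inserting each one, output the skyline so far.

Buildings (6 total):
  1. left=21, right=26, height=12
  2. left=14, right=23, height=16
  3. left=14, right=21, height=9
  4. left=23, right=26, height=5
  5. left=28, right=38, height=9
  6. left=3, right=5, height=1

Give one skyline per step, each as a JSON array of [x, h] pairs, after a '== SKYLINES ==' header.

== SKYLINES ==
[[21,12],[26,0]]
[[14,16],[23,12],[26,0]]
[[14,16],[23,12],[26,0]]
[[14,16],[23,12],[26,0]]
[[14,16],[23,12],[26,0],[28,9],[38,0]]
[[3,1],[5,0],[14,16],[23,12],[26,0],[28,9],[38,0]]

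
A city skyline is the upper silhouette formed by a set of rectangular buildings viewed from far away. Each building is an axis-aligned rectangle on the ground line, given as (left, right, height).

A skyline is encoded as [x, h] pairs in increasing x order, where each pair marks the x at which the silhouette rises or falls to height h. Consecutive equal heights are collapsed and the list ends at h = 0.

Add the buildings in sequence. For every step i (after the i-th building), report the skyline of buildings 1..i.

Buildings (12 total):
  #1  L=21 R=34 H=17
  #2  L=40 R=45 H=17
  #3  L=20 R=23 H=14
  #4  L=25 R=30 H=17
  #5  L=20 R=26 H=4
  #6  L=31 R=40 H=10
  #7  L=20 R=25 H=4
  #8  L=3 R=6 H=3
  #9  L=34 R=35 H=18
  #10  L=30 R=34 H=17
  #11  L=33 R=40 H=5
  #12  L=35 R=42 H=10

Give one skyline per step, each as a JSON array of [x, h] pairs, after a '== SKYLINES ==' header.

== SKYLINES ==
[[21,17],[34,0]]
[[21,17],[34,0],[40,17],[45,0]]
[[20,14],[21,17],[34,0],[40,17],[45,0]]
[[20,14],[21,17],[34,0],[40,17],[45,0]]
[[20,14],[21,17],[34,0],[40,17],[45,0]]
[[20,14],[21,17],[34,10],[40,17],[45,0]]
[[20,14],[21,17],[34,10],[40,17],[45,0]]
[[3,3],[6,0],[20,14],[21,17],[34,10],[40,17],[45,0]]
[[3,3],[6,0],[20,14],[21,17],[34,18],[35,10],[40,17],[45,0]]
[[3,3],[6,0],[20,14],[21,17],[34,18],[35,10],[40,17],[45,0]]
[[3,3],[6,0],[20,14],[21,17],[34,18],[35,10],[40,17],[45,0]]
[[3,3],[6,0],[20,14],[21,17],[34,18],[35,10],[40,17],[45,0]]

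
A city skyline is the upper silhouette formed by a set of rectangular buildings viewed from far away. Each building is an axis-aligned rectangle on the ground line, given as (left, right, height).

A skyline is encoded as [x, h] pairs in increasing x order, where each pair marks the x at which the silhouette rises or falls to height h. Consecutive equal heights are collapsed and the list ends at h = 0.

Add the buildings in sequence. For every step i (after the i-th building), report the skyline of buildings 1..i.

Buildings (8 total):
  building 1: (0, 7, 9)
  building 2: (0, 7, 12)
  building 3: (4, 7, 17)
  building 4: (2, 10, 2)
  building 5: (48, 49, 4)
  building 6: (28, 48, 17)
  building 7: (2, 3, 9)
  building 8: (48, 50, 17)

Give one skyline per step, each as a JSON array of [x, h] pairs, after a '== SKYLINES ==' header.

== SKYLINES ==
[[0,9],[7,0]]
[[0,12],[7,0]]
[[0,12],[4,17],[7,0]]
[[0,12],[4,17],[7,2],[10,0]]
[[0,12],[4,17],[7,2],[10,0],[48,4],[49,0]]
[[0,12],[4,17],[7,2],[10,0],[28,17],[48,4],[49,0]]
[[0,12],[4,17],[7,2],[10,0],[28,17],[48,4],[49,0]]
[[0,12],[4,17],[7,2],[10,0],[28,17],[50,0]]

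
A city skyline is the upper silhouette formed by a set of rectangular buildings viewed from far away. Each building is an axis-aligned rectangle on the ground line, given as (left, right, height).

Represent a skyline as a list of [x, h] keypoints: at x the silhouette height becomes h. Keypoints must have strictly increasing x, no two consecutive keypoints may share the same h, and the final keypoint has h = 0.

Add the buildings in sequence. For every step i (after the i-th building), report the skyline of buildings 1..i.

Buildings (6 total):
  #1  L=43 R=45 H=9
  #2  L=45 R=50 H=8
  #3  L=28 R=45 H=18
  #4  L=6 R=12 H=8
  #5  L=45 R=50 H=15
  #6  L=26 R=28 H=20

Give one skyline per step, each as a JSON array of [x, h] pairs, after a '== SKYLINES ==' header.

== SKYLINES ==
[[43,9],[45,0]]
[[43,9],[45,8],[50,0]]
[[28,18],[45,8],[50,0]]
[[6,8],[12,0],[28,18],[45,8],[50,0]]
[[6,8],[12,0],[28,18],[45,15],[50,0]]
[[6,8],[12,0],[26,20],[28,18],[45,15],[50,0]]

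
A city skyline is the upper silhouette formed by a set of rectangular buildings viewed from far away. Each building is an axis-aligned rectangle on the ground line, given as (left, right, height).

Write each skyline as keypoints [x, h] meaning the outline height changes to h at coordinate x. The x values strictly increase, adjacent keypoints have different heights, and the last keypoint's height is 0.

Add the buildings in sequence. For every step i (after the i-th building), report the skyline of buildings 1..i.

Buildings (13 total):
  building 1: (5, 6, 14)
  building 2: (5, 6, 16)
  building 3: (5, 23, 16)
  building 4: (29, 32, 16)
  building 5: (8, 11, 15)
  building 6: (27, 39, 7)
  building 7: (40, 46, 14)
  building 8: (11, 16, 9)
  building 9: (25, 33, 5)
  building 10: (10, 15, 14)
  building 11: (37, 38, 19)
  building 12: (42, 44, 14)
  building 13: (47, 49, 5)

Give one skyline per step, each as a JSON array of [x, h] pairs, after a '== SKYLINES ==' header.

== SKYLINES ==
[[5,14],[6,0]]
[[5,16],[6,0]]
[[5,16],[23,0]]
[[5,16],[23,0],[29,16],[32,0]]
[[5,16],[23,0],[29,16],[32,0]]
[[5,16],[23,0],[27,7],[29,16],[32,7],[39,0]]
[[5,16],[23,0],[27,7],[29,16],[32,7],[39,0],[40,14],[46,0]]
[[5,16],[23,0],[27,7],[29,16],[32,7],[39,0],[40,14],[46,0]]
[[5,16],[23,0],[25,5],[27,7],[29,16],[32,7],[39,0],[40,14],[46,0]]
[[5,16],[23,0],[25,5],[27,7],[29,16],[32,7],[39,0],[40,14],[46,0]]
[[5,16],[23,0],[25,5],[27,7],[29,16],[32,7],[37,19],[38,7],[39,0],[40,14],[46,0]]
[[5,16],[23,0],[25,5],[27,7],[29,16],[32,7],[37,19],[38,7],[39,0],[40,14],[46,0]]
[[5,16],[23,0],[25,5],[27,7],[29,16],[32,7],[37,19],[38,7],[39,0],[40,14],[46,0],[47,5],[49,0]]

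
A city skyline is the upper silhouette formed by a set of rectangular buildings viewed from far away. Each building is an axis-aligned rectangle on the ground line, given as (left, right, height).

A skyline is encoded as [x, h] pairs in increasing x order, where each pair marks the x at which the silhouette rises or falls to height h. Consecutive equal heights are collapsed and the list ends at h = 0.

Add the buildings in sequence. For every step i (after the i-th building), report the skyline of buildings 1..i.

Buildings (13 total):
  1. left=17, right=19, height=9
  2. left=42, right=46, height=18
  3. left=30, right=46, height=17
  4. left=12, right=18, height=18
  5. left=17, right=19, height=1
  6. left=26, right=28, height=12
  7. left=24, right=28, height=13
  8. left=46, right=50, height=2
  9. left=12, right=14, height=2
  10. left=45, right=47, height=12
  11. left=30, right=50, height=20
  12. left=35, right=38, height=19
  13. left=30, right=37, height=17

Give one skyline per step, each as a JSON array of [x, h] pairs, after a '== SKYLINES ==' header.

== SKYLINES ==
[[17,9],[19,0]]
[[17,9],[19,0],[42,18],[46,0]]
[[17,9],[19,0],[30,17],[42,18],[46,0]]
[[12,18],[18,9],[19,0],[30,17],[42,18],[46,0]]
[[12,18],[18,9],[19,0],[30,17],[42,18],[46,0]]
[[12,18],[18,9],[19,0],[26,12],[28,0],[30,17],[42,18],[46,0]]
[[12,18],[18,9],[19,0],[24,13],[28,0],[30,17],[42,18],[46,0]]
[[12,18],[18,9],[19,0],[24,13],[28,0],[30,17],[42,18],[46,2],[50,0]]
[[12,18],[18,9],[19,0],[24,13],[28,0],[30,17],[42,18],[46,2],[50,0]]
[[12,18],[18,9],[19,0],[24,13],[28,0],[30,17],[42,18],[46,12],[47,2],[50,0]]
[[12,18],[18,9],[19,0],[24,13],[28,0],[30,20],[50,0]]
[[12,18],[18,9],[19,0],[24,13],[28,0],[30,20],[50,0]]
[[12,18],[18,9],[19,0],[24,13],[28,0],[30,20],[50,0]]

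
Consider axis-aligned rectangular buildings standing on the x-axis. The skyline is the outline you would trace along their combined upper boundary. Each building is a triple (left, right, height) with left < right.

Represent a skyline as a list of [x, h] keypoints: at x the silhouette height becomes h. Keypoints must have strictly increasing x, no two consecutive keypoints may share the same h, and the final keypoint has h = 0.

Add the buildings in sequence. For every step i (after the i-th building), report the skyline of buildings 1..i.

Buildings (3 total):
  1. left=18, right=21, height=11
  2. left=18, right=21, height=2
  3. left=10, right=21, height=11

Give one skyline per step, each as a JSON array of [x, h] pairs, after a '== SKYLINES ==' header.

== SKYLINES ==
[[18,11],[21,0]]
[[18,11],[21,0]]
[[10,11],[21,0]]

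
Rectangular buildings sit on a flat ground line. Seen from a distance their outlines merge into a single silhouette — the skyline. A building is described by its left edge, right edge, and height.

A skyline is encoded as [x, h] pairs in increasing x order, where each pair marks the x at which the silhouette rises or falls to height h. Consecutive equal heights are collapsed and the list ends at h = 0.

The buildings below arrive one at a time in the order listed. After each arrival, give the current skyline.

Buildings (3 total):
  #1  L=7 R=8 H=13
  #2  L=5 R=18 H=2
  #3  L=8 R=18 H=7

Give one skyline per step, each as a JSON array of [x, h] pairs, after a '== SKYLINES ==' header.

== SKYLINES ==
[[7,13],[8,0]]
[[5,2],[7,13],[8,2],[18,0]]
[[5,2],[7,13],[8,7],[18,0]]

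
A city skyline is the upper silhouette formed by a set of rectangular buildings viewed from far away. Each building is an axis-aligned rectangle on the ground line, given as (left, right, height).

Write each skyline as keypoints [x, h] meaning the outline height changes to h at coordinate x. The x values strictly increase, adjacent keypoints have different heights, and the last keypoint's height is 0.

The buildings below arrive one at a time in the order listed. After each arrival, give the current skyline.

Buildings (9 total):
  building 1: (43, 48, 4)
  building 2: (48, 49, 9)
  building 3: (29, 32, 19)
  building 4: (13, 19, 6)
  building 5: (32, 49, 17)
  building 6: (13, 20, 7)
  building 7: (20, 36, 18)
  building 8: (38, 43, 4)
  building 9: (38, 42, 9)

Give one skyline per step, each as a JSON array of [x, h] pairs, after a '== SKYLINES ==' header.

== SKYLINES ==
[[43,4],[48,0]]
[[43,4],[48,9],[49,0]]
[[29,19],[32,0],[43,4],[48,9],[49,0]]
[[13,6],[19,0],[29,19],[32,0],[43,4],[48,9],[49,0]]
[[13,6],[19,0],[29,19],[32,17],[49,0]]
[[13,7],[20,0],[29,19],[32,17],[49,0]]
[[13,7],[20,18],[29,19],[32,18],[36,17],[49,0]]
[[13,7],[20,18],[29,19],[32,18],[36,17],[49,0]]
[[13,7],[20,18],[29,19],[32,18],[36,17],[49,0]]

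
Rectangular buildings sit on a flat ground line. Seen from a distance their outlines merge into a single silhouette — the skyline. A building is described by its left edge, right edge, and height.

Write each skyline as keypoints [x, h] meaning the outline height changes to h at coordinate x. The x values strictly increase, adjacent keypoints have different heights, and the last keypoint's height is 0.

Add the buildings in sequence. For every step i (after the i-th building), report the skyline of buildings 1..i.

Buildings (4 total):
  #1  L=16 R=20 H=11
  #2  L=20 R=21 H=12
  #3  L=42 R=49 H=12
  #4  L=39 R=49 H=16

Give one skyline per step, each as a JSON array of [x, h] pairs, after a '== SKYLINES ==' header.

== SKYLINES ==
[[16,11],[20,0]]
[[16,11],[20,12],[21,0]]
[[16,11],[20,12],[21,0],[42,12],[49,0]]
[[16,11],[20,12],[21,0],[39,16],[49,0]]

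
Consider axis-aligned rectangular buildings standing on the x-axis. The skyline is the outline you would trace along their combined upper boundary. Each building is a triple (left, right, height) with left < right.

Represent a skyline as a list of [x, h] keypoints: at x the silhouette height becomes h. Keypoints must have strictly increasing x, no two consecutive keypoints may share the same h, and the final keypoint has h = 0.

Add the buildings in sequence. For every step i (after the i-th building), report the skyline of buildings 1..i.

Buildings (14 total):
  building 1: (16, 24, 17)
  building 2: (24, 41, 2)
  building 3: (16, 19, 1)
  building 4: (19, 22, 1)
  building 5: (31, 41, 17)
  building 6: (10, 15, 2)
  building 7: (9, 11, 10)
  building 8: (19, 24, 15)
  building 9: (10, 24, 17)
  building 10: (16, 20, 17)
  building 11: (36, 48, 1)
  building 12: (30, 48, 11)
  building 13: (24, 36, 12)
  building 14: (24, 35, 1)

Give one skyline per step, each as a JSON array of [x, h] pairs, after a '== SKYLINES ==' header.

== SKYLINES ==
[[16,17],[24,0]]
[[16,17],[24,2],[41,0]]
[[16,17],[24,2],[41,0]]
[[16,17],[24,2],[41,0]]
[[16,17],[24,2],[31,17],[41,0]]
[[10,2],[15,0],[16,17],[24,2],[31,17],[41,0]]
[[9,10],[11,2],[15,0],[16,17],[24,2],[31,17],[41,0]]
[[9,10],[11,2],[15,0],[16,17],[24,2],[31,17],[41,0]]
[[9,10],[10,17],[24,2],[31,17],[41,0]]
[[9,10],[10,17],[24,2],[31,17],[41,0]]
[[9,10],[10,17],[24,2],[31,17],[41,1],[48,0]]
[[9,10],[10,17],[24,2],[30,11],[31,17],[41,11],[48,0]]
[[9,10],[10,17],[24,12],[31,17],[41,11],[48,0]]
[[9,10],[10,17],[24,12],[31,17],[41,11],[48,0]]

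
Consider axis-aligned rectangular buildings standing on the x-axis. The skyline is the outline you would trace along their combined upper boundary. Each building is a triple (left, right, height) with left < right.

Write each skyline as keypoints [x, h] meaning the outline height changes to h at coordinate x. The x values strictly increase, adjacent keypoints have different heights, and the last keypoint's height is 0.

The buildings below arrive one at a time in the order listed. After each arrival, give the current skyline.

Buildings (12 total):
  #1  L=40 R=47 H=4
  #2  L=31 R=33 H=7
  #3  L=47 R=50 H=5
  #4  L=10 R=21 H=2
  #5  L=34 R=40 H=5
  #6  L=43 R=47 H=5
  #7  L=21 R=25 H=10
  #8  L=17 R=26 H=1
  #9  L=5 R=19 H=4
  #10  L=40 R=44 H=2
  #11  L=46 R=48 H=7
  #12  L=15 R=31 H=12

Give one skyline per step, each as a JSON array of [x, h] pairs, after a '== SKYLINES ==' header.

== SKYLINES ==
[[40,4],[47,0]]
[[31,7],[33,0],[40,4],[47,0]]
[[31,7],[33,0],[40,4],[47,5],[50,0]]
[[10,2],[21,0],[31,7],[33,0],[40,4],[47,5],[50,0]]
[[10,2],[21,0],[31,7],[33,0],[34,5],[40,4],[47,5],[50,0]]
[[10,2],[21,0],[31,7],[33,0],[34,5],[40,4],[43,5],[50,0]]
[[10,2],[21,10],[25,0],[31,7],[33,0],[34,5],[40,4],[43,5],[50,0]]
[[10,2],[21,10],[25,1],[26,0],[31,7],[33,0],[34,5],[40,4],[43,5],[50,0]]
[[5,4],[19,2],[21,10],[25,1],[26,0],[31,7],[33,0],[34,5],[40,4],[43,5],[50,0]]
[[5,4],[19,2],[21,10],[25,1],[26,0],[31,7],[33,0],[34,5],[40,4],[43,5],[50,0]]
[[5,4],[19,2],[21,10],[25,1],[26,0],[31,7],[33,0],[34,5],[40,4],[43,5],[46,7],[48,5],[50,0]]
[[5,4],[15,12],[31,7],[33,0],[34,5],[40,4],[43,5],[46,7],[48,5],[50,0]]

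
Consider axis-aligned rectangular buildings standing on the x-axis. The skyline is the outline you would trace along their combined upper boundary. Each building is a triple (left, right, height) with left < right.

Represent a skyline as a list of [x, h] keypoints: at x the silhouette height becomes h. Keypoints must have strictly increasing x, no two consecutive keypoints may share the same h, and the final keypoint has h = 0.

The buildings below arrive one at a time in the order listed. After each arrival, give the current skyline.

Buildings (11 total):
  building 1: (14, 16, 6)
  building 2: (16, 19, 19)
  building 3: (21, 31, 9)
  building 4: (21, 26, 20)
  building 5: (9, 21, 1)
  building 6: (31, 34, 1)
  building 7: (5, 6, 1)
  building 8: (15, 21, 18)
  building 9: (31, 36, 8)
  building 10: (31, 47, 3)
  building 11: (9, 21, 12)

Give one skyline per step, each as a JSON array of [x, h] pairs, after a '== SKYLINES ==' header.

== SKYLINES ==
[[14,6],[16,0]]
[[14,6],[16,19],[19,0]]
[[14,6],[16,19],[19,0],[21,9],[31,0]]
[[14,6],[16,19],[19,0],[21,20],[26,9],[31,0]]
[[9,1],[14,6],[16,19],[19,1],[21,20],[26,9],[31,0]]
[[9,1],[14,6],[16,19],[19,1],[21,20],[26,9],[31,1],[34,0]]
[[5,1],[6,0],[9,1],[14,6],[16,19],[19,1],[21,20],[26,9],[31,1],[34,0]]
[[5,1],[6,0],[9,1],[14,6],[15,18],[16,19],[19,18],[21,20],[26,9],[31,1],[34,0]]
[[5,1],[6,0],[9,1],[14,6],[15,18],[16,19],[19,18],[21,20],[26,9],[31,8],[36,0]]
[[5,1],[6,0],[9,1],[14,6],[15,18],[16,19],[19,18],[21,20],[26,9],[31,8],[36,3],[47,0]]
[[5,1],[6,0],[9,12],[15,18],[16,19],[19,18],[21,20],[26,9],[31,8],[36,3],[47,0]]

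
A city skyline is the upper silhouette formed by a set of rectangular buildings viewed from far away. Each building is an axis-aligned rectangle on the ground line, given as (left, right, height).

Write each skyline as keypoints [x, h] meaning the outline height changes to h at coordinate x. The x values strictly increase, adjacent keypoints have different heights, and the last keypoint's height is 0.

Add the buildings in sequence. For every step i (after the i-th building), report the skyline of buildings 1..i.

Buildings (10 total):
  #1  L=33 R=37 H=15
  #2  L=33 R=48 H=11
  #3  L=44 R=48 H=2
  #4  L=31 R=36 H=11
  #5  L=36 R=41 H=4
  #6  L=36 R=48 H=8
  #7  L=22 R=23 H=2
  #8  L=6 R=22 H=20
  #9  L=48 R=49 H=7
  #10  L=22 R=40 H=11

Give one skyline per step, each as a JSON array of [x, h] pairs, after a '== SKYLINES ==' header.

== SKYLINES ==
[[33,15],[37,0]]
[[33,15],[37,11],[48,0]]
[[33,15],[37,11],[48,0]]
[[31,11],[33,15],[37,11],[48,0]]
[[31,11],[33,15],[37,11],[48,0]]
[[31,11],[33,15],[37,11],[48,0]]
[[22,2],[23,0],[31,11],[33,15],[37,11],[48,0]]
[[6,20],[22,2],[23,0],[31,11],[33,15],[37,11],[48,0]]
[[6,20],[22,2],[23,0],[31,11],[33,15],[37,11],[48,7],[49,0]]
[[6,20],[22,11],[33,15],[37,11],[48,7],[49,0]]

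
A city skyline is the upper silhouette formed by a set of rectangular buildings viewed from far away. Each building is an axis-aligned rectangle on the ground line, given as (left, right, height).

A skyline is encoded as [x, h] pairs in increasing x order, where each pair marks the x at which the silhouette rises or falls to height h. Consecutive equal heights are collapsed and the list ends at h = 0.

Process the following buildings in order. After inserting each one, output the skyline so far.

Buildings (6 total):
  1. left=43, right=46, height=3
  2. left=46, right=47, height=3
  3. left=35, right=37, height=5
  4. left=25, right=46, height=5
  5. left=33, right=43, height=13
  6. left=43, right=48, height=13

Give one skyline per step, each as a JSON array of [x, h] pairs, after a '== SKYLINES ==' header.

== SKYLINES ==
[[43,3],[46,0]]
[[43,3],[47,0]]
[[35,5],[37,0],[43,3],[47,0]]
[[25,5],[46,3],[47,0]]
[[25,5],[33,13],[43,5],[46,3],[47,0]]
[[25,5],[33,13],[48,0]]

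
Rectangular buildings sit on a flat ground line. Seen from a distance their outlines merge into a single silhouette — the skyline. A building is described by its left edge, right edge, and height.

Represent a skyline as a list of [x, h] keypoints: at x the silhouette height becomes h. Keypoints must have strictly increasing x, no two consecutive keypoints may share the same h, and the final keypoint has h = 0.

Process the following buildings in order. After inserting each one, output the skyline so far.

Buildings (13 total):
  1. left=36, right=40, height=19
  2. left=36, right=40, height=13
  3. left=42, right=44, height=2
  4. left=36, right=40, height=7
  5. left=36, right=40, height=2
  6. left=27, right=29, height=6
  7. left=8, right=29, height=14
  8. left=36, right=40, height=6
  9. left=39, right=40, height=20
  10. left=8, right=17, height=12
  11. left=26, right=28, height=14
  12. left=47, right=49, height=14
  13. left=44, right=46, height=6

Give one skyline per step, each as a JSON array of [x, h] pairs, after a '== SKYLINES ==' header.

== SKYLINES ==
[[36,19],[40,0]]
[[36,19],[40,0]]
[[36,19],[40,0],[42,2],[44,0]]
[[36,19],[40,0],[42,2],[44,0]]
[[36,19],[40,0],[42,2],[44,0]]
[[27,6],[29,0],[36,19],[40,0],[42,2],[44,0]]
[[8,14],[29,0],[36,19],[40,0],[42,2],[44,0]]
[[8,14],[29,0],[36,19],[40,0],[42,2],[44,0]]
[[8,14],[29,0],[36,19],[39,20],[40,0],[42,2],[44,0]]
[[8,14],[29,0],[36,19],[39,20],[40,0],[42,2],[44,0]]
[[8,14],[29,0],[36,19],[39,20],[40,0],[42,2],[44,0]]
[[8,14],[29,0],[36,19],[39,20],[40,0],[42,2],[44,0],[47,14],[49,0]]
[[8,14],[29,0],[36,19],[39,20],[40,0],[42,2],[44,6],[46,0],[47,14],[49,0]]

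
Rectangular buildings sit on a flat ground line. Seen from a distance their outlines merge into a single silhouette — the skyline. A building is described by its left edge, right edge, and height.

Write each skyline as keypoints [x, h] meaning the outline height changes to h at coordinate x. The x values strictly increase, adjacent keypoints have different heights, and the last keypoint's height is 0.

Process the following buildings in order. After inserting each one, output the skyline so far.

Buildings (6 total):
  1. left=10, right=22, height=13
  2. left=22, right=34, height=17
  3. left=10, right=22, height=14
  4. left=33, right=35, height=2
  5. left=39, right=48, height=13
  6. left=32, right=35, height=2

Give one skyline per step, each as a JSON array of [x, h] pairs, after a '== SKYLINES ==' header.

== SKYLINES ==
[[10,13],[22,0]]
[[10,13],[22,17],[34,0]]
[[10,14],[22,17],[34,0]]
[[10,14],[22,17],[34,2],[35,0]]
[[10,14],[22,17],[34,2],[35,0],[39,13],[48,0]]
[[10,14],[22,17],[34,2],[35,0],[39,13],[48,0]]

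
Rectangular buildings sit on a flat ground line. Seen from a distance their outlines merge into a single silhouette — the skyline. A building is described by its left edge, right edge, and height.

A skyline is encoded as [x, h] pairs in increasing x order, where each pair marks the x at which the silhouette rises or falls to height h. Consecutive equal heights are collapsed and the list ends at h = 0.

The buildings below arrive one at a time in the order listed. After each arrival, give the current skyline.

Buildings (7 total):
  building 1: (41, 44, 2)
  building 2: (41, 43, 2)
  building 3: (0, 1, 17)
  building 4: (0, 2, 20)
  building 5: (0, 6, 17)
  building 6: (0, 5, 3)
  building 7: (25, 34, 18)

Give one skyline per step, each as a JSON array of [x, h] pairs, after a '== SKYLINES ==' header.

== SKYLINES ==
[[41,2],[44,0]]
[[41,2],[44,0]]
[[0,17],[1,0],[41,2],[44,0]]
[[0,20],[2,0],[41,2],[44,0]]
[[0,20],[2,17],[6,0],[41,2],[44,0]]
[[0,20],[2,17],[6,0],[41,2],[44,0]]
[[0,20],[2,17],[6,0],[25,18],[34,0],[41,2],[44,0]]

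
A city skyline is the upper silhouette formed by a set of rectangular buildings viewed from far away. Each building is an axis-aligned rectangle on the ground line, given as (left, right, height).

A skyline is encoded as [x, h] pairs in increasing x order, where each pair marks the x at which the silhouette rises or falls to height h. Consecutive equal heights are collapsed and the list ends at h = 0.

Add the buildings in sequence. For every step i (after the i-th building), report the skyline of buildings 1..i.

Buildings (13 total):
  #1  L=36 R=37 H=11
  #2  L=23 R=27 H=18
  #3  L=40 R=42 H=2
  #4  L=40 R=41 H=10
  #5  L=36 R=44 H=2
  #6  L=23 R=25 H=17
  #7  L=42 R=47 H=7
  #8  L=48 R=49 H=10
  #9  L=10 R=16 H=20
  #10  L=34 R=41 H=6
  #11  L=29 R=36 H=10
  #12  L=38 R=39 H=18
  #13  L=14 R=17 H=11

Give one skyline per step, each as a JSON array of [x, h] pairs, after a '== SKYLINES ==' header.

== SKYLINES ==
[[36,11],[37,0]]
[[23,18],[27,0],[36,11],[37,0]]
[[23,18],[27,0],[36,11],[37,0],[40,2],[42,0]]
[[23,18],[27,0],[36,11],[37,0],[40,10],[41,2],[42,0]]
[[23,18],[27,0],[36,11],[37,2],[40,10],[41,2],[44,0]]
[[23,18],[27,0],[36,11],[37,2],[40,10],[41,2],[44,0]]
[[23,18],[27,0],[36,11],[37,2],[40,10],[41,2],[42,7],[47,0]]
[[23,18],[27,0],[36,11],[37,2],[40,10],[41,2],[42,7],[47,0],[48,10],[49,0]]
[[10,20],[16,0],[23,18],[27,0],[36,11],[37,2],[40,10],[41,2],[42,7],[47,0],[48,10],[49,0]]
[[10,20],[16,0],[23,18],[27,0],[34,6],[36,11],[37,6],[40,10],[41,2],[42,7],[47,0],[48,10],[49,0]]
[[10,20],[16,0],[23,18],[27,0],[29,10],[36,11],[37,6],[40,10],[41,2],[42,7],[47,0],[48,10],[49,0]]
[[10,20],[16,0],[23,18],[27,0],[29,10],[36,11],[37,6],[38,18],[39,6],[40,10],[41,2],[42,7],[47,0],[48,10],[49,0]]
[[10,20],[16,11],[17,0],[23,18],[27,0],[29,10],[36,11],[37,6],[38,18],[39,6],[40,10],[41,2],[42,7],[47,0],[48,10],[49,0]]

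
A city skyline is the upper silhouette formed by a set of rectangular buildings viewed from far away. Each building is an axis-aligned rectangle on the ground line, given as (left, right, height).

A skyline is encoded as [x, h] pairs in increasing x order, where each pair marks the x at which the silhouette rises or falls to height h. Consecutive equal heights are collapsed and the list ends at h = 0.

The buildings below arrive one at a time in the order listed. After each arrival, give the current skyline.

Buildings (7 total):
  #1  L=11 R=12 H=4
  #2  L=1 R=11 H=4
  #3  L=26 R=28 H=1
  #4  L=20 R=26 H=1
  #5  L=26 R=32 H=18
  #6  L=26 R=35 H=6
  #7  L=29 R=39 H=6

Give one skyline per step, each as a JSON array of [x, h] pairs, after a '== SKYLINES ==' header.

== SKYLINES ==
[[11,4],[12,0]]
[[1,4],[12,0]]
[[1,4],[12,0],[26,1],[28,0]]
[[1,4],[12,0],[20,1],[28,0]]
[[1,4],[12,0],[20,1],[26,18],[32,0]]
[[1,4],[12,0],[20,1],[26,18],[32,6],[35,0]]
[[1,4],[12,0],[20,1],[26,18],[32,6],[39,0]]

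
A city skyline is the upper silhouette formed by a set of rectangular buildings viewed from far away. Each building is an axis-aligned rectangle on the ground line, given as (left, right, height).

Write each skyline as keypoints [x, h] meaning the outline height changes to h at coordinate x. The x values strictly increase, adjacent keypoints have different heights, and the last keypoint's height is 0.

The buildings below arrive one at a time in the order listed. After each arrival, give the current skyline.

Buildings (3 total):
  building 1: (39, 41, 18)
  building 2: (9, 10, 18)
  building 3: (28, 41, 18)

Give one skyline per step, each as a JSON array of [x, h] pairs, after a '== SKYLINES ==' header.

== SKYLINES ==
[[39,18],[41,0]]
[[9,18],[10,0],[39,18],[41,0]]
[[9,18],[10,0],[28,18],[41,0]]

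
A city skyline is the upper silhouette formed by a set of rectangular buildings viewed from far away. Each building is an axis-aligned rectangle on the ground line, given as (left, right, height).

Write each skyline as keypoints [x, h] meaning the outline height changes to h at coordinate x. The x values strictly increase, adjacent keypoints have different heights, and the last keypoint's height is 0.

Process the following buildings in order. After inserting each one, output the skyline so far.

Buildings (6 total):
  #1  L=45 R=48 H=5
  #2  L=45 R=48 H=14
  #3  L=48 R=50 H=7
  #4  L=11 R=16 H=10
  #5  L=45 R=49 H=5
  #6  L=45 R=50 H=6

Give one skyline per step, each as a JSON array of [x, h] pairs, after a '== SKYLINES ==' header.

== SKYLINES ==
[[45,5],[48,0]]
[[45,14],[48,0]]
[[45,14],[48,7],[50,0]]
[[11,10],[16,0],[45,14],[48,7],[50,0]]
[[11,10],[16,0],[45,14],[48,7],[50,0]]
[[11,10],[16,0],[45,14],[48,7],[50,0]]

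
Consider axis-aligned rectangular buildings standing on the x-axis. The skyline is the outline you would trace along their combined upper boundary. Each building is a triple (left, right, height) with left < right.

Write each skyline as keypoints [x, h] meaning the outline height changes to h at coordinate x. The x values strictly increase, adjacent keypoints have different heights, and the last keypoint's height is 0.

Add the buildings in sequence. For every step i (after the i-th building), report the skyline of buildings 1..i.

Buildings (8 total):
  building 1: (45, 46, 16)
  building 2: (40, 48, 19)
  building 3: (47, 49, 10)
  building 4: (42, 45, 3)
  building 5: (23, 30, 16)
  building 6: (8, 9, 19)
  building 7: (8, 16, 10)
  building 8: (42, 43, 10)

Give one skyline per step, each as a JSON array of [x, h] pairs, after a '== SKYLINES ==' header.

== SKYLINES ==
[[45,16],[46,0]]
[[40,19],[48,0]]
[[40,19],[48,10],[49,0]]
[[40,19],[48,10],[49,0]]
[[23,16],[30,0],[40,19],[48,10],[49,0]]
[[8,19],[9,0],[23,16],[30,0],[40,19],[48,10],[49,0]]
[[8,19],[9,10],[16,0],[23,16],[30,0],[40,19],[48,10],[49,0]]
[[8,19],[9,10],[16,0],[23,16],[30,0],[40,19],[48,10],[49,0]]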